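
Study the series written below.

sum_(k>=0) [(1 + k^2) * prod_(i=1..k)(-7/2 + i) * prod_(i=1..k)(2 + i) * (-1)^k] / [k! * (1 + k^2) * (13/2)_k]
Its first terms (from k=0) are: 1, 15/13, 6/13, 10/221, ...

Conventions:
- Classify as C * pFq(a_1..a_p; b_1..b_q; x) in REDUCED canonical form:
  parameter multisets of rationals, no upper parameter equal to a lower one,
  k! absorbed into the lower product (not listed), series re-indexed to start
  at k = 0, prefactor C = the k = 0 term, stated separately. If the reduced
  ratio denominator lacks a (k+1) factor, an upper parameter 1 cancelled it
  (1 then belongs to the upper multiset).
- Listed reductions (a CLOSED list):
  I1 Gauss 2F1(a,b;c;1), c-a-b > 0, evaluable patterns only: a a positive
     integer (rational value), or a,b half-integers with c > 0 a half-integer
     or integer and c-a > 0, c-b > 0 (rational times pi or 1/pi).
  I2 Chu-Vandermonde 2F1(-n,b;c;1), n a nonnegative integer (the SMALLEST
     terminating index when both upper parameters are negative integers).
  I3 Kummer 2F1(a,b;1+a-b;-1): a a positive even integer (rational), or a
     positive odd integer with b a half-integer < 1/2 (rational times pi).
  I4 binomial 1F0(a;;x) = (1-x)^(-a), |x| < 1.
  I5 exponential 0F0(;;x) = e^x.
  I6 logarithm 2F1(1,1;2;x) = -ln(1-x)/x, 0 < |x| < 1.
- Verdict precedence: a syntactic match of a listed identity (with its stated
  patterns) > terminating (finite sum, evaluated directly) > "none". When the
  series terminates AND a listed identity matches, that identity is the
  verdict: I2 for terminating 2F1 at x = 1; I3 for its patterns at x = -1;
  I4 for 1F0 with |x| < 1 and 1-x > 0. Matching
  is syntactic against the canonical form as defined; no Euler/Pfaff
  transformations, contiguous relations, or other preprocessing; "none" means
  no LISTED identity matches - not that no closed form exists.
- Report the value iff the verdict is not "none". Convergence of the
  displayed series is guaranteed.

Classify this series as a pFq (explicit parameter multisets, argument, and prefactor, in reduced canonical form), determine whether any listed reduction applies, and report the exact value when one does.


The series (x = -1) is 2F1: upper {-5/2, 3}, lower {13/2}, prefactor 1. Verdict (x = -1): Kummer (I3) applies (x = -1; c = 13/2 equals 1+a-b for upper {-5/2, 3}: listed pattern). Exact value: (3465/4096) * pi.

Key step: from the first term 1: the running product (C = 1) telescopes to a rising factorial.
Ratio: r(k) = (-1) * (k-5/2) (k+3) / [(k+13/2) (k+1)] - rational in k. x = (-1); t_0 = 1; negate the roots.


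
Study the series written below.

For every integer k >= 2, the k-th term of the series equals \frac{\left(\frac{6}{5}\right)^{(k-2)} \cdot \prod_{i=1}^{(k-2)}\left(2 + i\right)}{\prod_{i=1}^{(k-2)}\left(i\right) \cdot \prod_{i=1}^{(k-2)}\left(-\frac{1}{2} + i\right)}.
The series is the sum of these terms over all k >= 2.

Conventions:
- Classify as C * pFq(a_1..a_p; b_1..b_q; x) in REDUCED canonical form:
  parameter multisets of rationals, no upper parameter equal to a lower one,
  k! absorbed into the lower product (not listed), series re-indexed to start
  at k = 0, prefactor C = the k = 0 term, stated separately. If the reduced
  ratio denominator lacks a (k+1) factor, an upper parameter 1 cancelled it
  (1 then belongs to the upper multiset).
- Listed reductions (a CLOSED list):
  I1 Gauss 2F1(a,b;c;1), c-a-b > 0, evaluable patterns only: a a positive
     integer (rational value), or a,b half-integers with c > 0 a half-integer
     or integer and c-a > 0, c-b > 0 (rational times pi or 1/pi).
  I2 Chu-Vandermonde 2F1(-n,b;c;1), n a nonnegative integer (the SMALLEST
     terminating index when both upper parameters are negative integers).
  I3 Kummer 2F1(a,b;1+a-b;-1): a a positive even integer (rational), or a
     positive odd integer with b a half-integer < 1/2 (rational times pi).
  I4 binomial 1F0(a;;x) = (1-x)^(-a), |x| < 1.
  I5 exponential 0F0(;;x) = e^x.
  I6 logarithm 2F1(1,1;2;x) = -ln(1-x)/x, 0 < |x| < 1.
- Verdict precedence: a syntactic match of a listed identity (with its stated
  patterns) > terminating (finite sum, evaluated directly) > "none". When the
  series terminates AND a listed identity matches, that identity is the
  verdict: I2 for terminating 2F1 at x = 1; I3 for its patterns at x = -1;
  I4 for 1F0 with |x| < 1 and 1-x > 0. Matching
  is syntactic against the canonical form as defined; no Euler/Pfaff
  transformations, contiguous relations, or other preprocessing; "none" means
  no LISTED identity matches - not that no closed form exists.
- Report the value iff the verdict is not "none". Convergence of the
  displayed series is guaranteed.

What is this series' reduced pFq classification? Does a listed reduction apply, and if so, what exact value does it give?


Classification (C = 1): 1F1 with upper {3}, lower {\frac{1}{2}}, argument x = \frac{6}{5}. Verdict: none - this 1F1 at x = \frac{6}{5} matches no listed pattern, and upper {3} holds no stopper.

Structural cue: with t_0 = 1, the lower running product (C = 1, x = 6/5) is a rising factorial.
Consecutive-term ratio: r(k) = \frac{6}{5} * (k+3) / [(k+\frac{1}{2}) (k+1)] ; factor over Q: parameters, x = \frac{6}{5}, and C = 1.


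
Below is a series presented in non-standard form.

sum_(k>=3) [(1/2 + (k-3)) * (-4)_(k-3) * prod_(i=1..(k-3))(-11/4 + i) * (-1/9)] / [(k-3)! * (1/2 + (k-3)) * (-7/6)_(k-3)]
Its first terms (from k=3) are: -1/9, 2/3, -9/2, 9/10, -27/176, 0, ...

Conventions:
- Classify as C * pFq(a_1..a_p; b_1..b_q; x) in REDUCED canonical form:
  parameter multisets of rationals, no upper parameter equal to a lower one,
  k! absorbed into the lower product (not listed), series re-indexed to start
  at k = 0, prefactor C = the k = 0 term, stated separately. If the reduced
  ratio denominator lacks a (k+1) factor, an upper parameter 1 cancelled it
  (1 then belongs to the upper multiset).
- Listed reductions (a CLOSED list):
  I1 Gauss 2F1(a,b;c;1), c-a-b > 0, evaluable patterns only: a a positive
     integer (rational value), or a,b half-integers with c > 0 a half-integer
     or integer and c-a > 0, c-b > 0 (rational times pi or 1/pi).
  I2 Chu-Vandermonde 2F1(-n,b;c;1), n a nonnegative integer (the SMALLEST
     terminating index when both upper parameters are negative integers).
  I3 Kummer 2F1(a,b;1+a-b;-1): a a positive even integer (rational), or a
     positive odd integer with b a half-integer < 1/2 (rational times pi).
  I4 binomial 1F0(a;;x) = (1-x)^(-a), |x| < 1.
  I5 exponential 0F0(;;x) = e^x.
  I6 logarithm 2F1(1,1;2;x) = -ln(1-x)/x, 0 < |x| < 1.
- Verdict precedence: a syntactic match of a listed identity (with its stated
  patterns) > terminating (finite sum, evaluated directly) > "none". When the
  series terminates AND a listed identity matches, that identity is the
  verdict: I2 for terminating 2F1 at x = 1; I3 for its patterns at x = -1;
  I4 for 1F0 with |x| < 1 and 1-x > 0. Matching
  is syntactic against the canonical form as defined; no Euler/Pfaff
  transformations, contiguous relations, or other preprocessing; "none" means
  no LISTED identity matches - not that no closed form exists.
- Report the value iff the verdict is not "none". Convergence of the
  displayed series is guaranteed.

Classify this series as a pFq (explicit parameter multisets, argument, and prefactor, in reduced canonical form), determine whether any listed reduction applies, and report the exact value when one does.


This is -1/9 * 2F1(-4, -7/4; -7/6; 1) in reduced canonical form. Verdict: Vandermonde's identity (I2) fires (terminating 2F1 at x = 1 with n = 4, b = -7/4, c = -7/6). Hence: -25327/7920.

Structural cue: from the first term -1/9: the factor k + 1/2 cancels (top and bottom), leaving prefactor -1/9.
Step ratio: r(k) = 1 * (k-4) (k-7/4) / [(k-7/6) (k+1)] ; factor over Q: parameters, x = 1, and C = -1/9.


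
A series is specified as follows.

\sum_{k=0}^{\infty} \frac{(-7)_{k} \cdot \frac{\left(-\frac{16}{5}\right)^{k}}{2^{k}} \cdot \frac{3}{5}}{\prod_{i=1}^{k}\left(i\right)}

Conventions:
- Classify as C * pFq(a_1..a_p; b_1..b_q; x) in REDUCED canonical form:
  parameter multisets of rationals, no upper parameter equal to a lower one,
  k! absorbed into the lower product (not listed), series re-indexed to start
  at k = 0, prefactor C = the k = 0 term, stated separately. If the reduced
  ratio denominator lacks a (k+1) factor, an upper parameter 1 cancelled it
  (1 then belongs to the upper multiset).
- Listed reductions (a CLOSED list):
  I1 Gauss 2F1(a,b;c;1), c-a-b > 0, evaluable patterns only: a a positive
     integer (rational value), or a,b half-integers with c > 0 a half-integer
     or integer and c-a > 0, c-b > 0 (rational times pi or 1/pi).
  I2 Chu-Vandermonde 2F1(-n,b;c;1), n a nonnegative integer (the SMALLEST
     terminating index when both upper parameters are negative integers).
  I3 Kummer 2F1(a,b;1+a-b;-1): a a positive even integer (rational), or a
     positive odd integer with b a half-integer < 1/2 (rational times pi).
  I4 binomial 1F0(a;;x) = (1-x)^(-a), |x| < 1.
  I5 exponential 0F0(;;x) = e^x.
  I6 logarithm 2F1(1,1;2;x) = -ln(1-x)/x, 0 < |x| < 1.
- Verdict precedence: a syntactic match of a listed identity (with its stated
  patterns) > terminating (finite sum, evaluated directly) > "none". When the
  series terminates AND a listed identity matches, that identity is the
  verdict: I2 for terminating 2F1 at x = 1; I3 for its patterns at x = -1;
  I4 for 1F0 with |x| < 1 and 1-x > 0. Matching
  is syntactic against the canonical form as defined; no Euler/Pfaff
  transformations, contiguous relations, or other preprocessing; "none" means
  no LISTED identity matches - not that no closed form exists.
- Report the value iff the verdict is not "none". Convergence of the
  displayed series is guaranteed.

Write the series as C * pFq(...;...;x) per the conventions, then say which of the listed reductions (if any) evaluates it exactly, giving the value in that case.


The tell: t_0 being \frac{3}{5}, the product of the first k integers (C = 3/5, x = -8/5) is k!.
Step ratio: r(k) = -\frac{8}{5} * (k-7) / [(k+1)] - rational in k, leading ratio -\frac{8}{5}; with t_0 = \frac{3}{5}, classification follows.

Classification (C = \frac{3}{5}): 1F0 with upper {-7}, lower {-}, argument x = -\frac{8}{5}. Verdict: terminating (-7 upstairs). 8 nonzero terms in all; added directly. Hence: \frac{188245551}{390625}.


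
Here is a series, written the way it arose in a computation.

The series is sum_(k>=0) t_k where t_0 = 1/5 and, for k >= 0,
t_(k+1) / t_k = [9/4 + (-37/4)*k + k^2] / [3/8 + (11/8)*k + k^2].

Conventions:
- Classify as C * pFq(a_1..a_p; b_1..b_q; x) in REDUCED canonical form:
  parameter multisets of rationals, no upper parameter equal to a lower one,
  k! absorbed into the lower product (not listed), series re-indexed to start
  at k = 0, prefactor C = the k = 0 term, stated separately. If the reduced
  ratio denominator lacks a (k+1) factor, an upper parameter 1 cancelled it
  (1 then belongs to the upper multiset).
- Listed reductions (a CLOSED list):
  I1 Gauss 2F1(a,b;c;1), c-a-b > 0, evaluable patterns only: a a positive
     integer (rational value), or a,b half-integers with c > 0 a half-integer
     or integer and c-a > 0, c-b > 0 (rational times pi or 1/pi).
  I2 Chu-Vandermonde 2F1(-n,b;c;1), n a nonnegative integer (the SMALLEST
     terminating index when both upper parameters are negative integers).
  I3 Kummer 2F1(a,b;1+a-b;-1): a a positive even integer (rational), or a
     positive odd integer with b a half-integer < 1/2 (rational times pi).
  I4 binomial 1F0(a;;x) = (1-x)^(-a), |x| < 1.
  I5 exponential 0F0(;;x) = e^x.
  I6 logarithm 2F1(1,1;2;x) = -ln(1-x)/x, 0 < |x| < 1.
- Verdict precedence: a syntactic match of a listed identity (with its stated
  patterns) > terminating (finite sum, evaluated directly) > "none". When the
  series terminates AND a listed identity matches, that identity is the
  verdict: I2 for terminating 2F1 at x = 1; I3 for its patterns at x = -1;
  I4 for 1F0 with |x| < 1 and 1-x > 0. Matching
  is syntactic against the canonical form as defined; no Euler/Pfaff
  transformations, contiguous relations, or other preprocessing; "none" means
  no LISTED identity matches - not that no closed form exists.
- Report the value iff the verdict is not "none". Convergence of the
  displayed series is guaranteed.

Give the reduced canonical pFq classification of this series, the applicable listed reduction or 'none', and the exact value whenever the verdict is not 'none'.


Structural cue: x = 1 and the expanded ratio factors over Q; prefactor 1/5, roots give parameters.
Consecutive-term ratio: r(k) = 1 * (k-9) (k-1/4) / [(k+3/8) (k+1)] - poly over poly, x = 1 from leading terms; C = 1/5 at k = 0.

The series (x = 1) is 2F1: upper {-9, -1/4}, lower {3/8}, prefactor 1/5. Verdict: this is Chu-Vandermonde (I2) (terminating 2F1 at x = 1 with n = 9, b = -1/4, c = 3/8). Sum: 1037233691/1811806161.


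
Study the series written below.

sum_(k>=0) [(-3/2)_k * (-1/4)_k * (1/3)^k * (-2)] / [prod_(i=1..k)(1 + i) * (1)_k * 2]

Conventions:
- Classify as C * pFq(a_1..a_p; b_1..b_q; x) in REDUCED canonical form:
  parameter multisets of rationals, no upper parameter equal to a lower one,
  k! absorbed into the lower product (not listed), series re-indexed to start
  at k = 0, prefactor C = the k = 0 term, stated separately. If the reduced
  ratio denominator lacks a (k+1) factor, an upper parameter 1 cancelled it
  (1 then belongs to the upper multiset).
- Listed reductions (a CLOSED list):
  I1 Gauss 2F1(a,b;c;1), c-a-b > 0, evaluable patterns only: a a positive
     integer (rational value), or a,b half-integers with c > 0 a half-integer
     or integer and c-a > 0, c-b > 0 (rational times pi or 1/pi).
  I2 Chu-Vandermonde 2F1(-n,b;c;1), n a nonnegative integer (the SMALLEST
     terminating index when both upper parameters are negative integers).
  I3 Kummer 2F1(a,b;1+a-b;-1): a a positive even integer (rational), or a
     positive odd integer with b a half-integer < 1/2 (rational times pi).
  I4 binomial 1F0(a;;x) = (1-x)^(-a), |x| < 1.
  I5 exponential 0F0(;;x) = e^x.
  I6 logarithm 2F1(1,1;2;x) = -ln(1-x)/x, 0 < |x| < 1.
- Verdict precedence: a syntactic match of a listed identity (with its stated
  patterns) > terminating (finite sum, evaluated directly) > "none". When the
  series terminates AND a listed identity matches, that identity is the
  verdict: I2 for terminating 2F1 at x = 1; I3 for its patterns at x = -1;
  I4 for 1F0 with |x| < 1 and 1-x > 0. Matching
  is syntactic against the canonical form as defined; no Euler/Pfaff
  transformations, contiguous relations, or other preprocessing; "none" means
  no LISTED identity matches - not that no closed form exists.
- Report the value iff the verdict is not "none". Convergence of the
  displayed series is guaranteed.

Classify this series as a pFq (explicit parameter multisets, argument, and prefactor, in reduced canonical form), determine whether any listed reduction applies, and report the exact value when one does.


First insight: t_0 = -1 here, and the constant factors (C = -1, x = 1/3) combine into one prefactor.
Ratio: r(k) = (1/3) * (k-3/2) (k-1/4) / [(k+2) (k+1)] - rational; roots negated = parameters, x = (1/3), C = -1.

Reduced: x = 1/3, 2F1, upper = {-3/2, -1/4}, lower = {2}, C = -1. Verdict: none. Every listed pattern misses the 2F1 form at 1/3, upper {-3/2, -1/4}.


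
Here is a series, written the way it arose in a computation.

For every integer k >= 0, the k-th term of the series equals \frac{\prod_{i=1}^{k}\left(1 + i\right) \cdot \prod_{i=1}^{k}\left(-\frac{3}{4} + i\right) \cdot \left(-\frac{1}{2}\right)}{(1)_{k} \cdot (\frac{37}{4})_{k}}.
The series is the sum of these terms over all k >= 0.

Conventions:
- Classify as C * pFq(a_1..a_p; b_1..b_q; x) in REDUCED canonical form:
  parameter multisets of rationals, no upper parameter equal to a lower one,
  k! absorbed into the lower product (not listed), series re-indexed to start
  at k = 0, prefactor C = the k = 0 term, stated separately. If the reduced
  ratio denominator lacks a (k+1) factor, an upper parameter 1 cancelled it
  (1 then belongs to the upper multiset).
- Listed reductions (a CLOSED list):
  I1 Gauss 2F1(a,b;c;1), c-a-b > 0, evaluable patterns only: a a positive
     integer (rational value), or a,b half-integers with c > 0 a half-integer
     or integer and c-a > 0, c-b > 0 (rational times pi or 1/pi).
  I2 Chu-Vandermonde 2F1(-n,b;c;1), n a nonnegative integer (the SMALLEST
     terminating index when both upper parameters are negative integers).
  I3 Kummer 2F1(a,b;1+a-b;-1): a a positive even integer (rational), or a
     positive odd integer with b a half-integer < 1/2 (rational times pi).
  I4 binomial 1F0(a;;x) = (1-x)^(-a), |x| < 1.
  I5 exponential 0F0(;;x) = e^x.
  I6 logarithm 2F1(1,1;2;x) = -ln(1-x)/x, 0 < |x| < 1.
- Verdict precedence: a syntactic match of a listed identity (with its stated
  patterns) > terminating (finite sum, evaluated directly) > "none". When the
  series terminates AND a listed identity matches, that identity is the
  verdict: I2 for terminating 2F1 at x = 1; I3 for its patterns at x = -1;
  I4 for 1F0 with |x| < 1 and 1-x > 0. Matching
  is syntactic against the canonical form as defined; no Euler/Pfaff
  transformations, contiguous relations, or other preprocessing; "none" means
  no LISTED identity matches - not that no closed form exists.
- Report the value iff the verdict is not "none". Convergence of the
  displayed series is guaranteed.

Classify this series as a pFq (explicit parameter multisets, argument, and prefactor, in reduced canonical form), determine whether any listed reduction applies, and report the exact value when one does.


The series (x = 1) is 2F1: upper {\frac{1}{4}, 2}, lower {\frac{37}{4}}, prefactor -\frac{1}{2}. Verdict: Gauss's theorem (I1) applies (x = 1: the Gamma ratio telescopes since c-a-b = 7 > 0 and a = 2 in Z>0). Value: -\frac{957}{1792}.

First insight: t_0 = -\frac{1}{2} here, and the running product (C = -1/2) telescopes to a rising factorial.
Step ratio: r(k) = 1 * (k+\frac{1}{4}) (k+2) / [(k+\frac{37}{4}) (k+1)] - rational; roots negated = parameters, x = 1, C = -\frac{1}{2}.


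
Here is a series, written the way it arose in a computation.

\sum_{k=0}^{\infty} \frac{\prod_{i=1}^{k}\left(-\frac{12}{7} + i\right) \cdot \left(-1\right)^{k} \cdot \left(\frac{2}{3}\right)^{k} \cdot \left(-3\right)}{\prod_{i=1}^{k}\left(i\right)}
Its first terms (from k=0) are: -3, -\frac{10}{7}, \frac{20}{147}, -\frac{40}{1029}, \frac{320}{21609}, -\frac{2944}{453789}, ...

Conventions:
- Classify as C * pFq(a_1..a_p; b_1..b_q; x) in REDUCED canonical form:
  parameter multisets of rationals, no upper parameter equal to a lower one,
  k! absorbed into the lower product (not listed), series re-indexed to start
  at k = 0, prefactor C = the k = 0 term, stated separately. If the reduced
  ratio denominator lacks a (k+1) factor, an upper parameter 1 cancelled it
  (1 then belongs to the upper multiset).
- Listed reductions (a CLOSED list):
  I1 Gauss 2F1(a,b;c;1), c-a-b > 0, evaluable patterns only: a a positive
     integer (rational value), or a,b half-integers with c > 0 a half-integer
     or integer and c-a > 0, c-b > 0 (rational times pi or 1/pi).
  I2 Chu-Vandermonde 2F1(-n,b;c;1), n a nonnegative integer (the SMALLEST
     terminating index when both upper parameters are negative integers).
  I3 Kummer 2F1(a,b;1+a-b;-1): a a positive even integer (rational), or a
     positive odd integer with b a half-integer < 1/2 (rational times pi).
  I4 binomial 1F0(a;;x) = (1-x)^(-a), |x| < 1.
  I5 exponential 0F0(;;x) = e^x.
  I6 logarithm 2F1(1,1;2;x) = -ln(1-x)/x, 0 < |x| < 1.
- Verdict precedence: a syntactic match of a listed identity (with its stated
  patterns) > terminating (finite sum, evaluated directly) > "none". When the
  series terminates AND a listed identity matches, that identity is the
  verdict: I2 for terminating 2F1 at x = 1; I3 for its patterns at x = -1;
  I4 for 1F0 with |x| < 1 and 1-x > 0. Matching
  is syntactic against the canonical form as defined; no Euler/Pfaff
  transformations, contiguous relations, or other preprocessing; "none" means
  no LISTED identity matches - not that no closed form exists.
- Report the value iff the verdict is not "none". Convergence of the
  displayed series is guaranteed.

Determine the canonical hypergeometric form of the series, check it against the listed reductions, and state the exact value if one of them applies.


First insight: t_0 being -3, the running product (C = -3, x = -2/3) telescopes to a rising factorial.
Consecutive-term ratio: r(k) = -\frac{2}{3} * (k-\frac{5}{7}) / [(k+1)] - poly over poly, x = -\frac{2}{3} from leading terms; C = -3 at k = 0.

Prefactor -3, argument -\frac{2}{3}: 1F0 with upper {-\frac{5}{7}} over lower {-}. Verdict: the binomial series (I4) fires (the 1F0 binomial series: exponent 5/7, x = -\frac{2}{3}). Sum: \left(-3\right) \cdot \left(\frac{5}{3}\right)^{\frac{5}{7}}.


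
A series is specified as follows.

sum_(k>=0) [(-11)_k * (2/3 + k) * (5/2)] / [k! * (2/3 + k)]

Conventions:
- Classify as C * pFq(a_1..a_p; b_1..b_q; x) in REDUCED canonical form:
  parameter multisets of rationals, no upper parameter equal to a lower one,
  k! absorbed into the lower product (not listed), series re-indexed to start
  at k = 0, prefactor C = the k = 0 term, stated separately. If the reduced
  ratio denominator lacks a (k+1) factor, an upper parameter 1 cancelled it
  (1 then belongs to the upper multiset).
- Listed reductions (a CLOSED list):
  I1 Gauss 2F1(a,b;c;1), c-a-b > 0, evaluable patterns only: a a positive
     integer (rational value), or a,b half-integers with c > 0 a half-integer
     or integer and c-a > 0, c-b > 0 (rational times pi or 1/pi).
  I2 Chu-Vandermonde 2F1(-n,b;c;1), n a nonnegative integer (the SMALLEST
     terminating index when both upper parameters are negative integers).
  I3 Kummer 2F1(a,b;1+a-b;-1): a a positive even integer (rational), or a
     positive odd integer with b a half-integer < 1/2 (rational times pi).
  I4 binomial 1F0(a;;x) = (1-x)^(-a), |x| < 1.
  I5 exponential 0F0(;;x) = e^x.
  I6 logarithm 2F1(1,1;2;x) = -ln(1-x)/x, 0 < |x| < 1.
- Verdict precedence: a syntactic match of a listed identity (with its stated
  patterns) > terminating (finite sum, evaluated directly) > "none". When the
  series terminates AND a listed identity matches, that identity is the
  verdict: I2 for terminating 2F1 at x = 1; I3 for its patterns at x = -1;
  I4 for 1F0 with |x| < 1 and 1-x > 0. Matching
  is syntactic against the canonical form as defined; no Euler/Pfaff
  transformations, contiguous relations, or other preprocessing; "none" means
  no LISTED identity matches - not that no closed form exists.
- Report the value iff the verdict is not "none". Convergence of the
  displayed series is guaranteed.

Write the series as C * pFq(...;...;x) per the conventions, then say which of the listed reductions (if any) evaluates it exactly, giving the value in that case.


Canonical form: C = 5/2 times 1F0 with upper {-11}, lower {-}, x = 1. Verdict: terminating - the sum ends at index 11 because -11 is a negative integer; exact evaluation follows. Exact value: 0.

The tell: with t_0 = 5/2, striking the common factor k + 2/3 reduces the term (C = 5/2).
Step ratio: r(k) = 1 * (k-11) / [(k+1)] - rational in k. x = 1; t_0 = 5/2; negate the roots.


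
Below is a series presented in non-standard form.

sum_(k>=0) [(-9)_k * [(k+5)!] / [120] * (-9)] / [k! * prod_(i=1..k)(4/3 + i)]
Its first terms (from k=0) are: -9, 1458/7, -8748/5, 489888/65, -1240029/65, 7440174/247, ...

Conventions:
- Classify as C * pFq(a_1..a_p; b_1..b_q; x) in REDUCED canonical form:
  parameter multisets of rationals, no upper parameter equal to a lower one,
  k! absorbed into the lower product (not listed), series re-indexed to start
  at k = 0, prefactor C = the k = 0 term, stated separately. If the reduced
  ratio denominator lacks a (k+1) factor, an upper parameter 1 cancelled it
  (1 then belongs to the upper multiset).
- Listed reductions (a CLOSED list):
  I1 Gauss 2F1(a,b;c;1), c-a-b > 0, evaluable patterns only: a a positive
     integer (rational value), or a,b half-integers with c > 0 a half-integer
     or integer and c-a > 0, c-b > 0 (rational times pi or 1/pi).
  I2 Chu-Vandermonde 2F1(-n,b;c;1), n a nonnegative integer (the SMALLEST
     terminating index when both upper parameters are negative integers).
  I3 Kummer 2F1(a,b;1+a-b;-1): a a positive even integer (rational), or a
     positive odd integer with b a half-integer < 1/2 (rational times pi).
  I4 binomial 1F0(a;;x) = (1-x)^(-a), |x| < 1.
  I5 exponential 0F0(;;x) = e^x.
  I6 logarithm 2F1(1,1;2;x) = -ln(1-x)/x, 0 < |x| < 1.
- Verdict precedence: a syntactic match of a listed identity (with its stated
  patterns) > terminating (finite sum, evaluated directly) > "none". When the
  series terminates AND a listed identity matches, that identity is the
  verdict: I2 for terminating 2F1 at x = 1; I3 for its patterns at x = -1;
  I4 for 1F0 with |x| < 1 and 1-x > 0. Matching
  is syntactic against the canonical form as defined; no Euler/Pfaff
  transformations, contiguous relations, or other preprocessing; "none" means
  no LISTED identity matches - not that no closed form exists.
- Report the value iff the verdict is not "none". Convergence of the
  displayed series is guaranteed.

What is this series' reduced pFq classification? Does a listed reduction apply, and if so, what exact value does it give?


Prefactor -9, argument 1: 2F1 with upper {-9, 6} over lower {7/3}. Verdict: Vandermonde's identity (I2) matches (terminating 2F1 at x = 1 with n = 9, b = 6, c = 7/3). Hence: -9/41230.

The tell: t_0 being -9, the lower running product (prefactor -9) is a rising factorial.
Ratio: r(k) = 1 * (k-9) (k+6) / [(k+7/3) (k+1)] - rational in k, leading ratio 1; with t_0 = -9, classification follows.


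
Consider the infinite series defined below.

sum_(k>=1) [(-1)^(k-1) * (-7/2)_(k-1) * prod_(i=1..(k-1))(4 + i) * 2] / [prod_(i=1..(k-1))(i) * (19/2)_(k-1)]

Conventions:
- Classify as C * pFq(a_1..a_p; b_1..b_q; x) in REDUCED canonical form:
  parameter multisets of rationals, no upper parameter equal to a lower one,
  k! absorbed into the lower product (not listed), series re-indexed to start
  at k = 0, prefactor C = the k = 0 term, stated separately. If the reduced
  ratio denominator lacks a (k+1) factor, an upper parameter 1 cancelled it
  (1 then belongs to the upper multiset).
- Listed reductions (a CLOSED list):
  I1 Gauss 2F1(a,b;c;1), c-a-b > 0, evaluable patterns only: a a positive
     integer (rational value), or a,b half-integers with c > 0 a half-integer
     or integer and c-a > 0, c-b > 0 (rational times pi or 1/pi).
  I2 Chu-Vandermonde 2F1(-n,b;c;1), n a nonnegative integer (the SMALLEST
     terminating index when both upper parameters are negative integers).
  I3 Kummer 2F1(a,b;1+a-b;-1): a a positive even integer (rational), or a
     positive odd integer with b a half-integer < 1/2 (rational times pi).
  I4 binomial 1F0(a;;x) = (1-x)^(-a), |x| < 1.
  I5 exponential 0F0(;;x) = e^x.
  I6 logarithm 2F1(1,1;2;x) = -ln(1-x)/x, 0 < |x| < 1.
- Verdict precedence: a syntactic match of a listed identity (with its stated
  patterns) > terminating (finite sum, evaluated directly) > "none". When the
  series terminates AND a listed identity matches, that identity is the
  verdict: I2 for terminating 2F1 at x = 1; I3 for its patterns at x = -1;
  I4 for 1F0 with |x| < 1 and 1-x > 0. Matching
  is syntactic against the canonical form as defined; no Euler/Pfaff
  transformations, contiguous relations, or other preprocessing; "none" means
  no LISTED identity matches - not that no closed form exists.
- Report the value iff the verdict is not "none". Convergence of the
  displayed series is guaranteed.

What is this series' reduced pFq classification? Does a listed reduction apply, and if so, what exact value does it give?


This is 2 * 2F1(-7/2, 5; 19/2; -1) in reduced canonical form. Verdict: this is Kummer's theorem (I3) (x = -1; c = 19/2 equals 1+a-b for upper {-7/2, 5}: listed pattern). Its exact value is (765765/262144) * pi.

The tell: from the first term 2: the product of the first k integers (C = 2) is k!.
Ratio: r(k) = (-1) * (k-7/2) (k+5) / [(k+19/2) (k+1)] - rational in k, leading ratio (-1); with t_0 = 2, classification follows.


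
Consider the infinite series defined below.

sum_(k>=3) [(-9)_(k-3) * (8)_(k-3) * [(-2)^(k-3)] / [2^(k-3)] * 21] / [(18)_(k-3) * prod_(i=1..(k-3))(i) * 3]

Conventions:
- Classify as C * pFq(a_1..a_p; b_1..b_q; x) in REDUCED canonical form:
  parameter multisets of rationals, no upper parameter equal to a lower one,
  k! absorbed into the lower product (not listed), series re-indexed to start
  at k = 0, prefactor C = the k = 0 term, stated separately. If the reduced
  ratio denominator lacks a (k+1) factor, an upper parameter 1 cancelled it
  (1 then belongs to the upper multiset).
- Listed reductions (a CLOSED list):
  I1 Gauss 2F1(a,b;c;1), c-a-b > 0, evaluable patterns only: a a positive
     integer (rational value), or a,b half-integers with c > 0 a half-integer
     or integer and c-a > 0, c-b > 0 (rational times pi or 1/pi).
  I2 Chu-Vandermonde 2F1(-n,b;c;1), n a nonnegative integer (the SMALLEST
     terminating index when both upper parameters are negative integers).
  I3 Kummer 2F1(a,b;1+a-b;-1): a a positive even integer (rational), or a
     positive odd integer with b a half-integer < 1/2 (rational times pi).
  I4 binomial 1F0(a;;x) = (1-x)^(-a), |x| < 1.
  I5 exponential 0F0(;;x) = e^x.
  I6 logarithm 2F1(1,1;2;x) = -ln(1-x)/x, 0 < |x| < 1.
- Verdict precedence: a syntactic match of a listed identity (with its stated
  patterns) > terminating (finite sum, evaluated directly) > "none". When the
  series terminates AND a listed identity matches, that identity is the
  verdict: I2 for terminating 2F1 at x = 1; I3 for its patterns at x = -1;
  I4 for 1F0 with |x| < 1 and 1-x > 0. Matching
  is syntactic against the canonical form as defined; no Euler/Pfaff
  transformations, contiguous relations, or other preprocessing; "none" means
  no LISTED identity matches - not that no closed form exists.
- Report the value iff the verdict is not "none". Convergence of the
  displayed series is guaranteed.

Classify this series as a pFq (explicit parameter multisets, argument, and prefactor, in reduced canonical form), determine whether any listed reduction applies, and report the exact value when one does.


x = -1 here; the reduced form reads 2F1, upper {-9, 8}, lower {18}, C = 7. Verdict: Kummer's theorem (I3) matches (x = -1; c = 18 equals 1+a-b for upper {-9, 8}: listed pattern). Hence: 238.

The tell: t_0 = 7 here, and the two k-th powers (C = 7) combine into one argument.
Adjacent-term ratio: r(k) = (-1) * (k-9) (k+8) / [(k+18) (k+1)] - rational in k, leading ratio (-1); with t_0 = 7, classification follows.


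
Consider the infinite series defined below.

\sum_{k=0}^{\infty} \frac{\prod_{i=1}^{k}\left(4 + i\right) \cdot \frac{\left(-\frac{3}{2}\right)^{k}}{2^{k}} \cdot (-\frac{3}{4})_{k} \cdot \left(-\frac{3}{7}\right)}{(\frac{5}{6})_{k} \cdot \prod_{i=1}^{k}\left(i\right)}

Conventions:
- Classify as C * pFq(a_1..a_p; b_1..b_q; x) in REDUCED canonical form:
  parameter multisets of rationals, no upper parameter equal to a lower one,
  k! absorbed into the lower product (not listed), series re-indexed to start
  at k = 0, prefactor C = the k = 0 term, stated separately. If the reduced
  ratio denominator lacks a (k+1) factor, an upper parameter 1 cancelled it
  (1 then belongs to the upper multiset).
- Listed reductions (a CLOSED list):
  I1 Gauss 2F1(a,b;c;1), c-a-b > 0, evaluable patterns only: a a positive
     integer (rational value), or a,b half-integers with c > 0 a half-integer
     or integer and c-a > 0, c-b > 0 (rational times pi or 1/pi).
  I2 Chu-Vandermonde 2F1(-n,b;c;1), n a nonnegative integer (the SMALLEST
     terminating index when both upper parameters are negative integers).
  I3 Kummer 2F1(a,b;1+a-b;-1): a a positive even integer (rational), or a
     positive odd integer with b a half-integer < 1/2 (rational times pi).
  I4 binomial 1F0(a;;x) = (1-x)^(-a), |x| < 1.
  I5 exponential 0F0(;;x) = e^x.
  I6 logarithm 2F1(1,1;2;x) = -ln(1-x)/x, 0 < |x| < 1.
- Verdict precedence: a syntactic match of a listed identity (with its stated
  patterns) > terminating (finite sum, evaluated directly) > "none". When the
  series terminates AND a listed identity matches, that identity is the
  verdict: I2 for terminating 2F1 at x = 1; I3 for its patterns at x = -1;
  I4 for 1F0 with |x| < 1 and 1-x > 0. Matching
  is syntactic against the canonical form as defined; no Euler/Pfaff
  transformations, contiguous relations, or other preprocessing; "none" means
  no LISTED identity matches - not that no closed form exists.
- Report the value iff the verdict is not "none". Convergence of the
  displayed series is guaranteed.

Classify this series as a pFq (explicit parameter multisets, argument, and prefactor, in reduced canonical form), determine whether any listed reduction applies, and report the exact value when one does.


Canonical form: C = -\frac{3}{7} times 2F1 with upper {-\frac{3}{4}, 5}, lower {\frac{5}{6}}, x = -\frac{3}{4}. Verdict: none. Every listed pattern misses the 2F1 form at -\frac{3}{4}, upper {-\frac{3}{4}, 5}.

Key step: t_0 being -\frac{3}{7}, the running product (prefactor -3/7) telescopes to a rising factorial.
Adjacent-term ratio: r(k) = -\frac{3}{4} * (k-\frac{3}{4}) (k+5) / [(k+\frac{5}{6}) (k+1)] - rational in k, leading ratio -\frac{3}{4}; with t_0 = -\frac{3}{7}, classification follows.


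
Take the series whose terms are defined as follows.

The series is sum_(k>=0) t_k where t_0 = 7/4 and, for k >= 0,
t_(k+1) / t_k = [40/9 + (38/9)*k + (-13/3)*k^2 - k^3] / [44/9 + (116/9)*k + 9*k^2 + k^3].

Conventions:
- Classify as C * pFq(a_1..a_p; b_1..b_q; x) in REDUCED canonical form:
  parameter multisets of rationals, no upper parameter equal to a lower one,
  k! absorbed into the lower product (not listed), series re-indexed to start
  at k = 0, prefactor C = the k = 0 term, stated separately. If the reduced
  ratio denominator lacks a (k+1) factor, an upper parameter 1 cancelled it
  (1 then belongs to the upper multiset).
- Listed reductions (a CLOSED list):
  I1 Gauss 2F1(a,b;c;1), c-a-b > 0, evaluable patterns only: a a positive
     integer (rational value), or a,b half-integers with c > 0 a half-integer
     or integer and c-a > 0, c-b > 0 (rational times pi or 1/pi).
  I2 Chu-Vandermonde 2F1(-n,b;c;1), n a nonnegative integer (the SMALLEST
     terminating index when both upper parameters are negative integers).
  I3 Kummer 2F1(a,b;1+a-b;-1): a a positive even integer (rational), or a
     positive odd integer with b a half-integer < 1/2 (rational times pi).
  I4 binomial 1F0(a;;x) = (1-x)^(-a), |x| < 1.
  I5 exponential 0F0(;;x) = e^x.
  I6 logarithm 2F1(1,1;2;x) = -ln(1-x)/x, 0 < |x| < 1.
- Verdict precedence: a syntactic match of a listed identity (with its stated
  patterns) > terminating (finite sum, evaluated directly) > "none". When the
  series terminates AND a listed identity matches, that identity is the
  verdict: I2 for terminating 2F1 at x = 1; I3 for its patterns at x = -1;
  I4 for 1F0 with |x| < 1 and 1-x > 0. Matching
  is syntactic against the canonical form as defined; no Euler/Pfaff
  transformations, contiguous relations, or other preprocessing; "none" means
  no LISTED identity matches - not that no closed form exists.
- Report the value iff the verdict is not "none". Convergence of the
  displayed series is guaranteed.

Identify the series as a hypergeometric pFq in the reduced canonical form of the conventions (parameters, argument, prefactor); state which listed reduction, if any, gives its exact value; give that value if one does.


With C = 7/4: the canonical form is 2F1(-4/3, 5; 22/3; -1). Verdict: none. A 2F1 with upper {-4/3, 5} fits none of I1-I6 at x = -1; the sum runs forever.

Key step: with t_0 = 7/4, roots of the ratio polynomials (prefactor 7/4) are the negated parameters.
Step ratio: r(k) = (-1) * (k-4/3) (k+5) / [(k+22/3) (k+1)] - rational; roots negated = parameters, x = (-1), C = 7/4.


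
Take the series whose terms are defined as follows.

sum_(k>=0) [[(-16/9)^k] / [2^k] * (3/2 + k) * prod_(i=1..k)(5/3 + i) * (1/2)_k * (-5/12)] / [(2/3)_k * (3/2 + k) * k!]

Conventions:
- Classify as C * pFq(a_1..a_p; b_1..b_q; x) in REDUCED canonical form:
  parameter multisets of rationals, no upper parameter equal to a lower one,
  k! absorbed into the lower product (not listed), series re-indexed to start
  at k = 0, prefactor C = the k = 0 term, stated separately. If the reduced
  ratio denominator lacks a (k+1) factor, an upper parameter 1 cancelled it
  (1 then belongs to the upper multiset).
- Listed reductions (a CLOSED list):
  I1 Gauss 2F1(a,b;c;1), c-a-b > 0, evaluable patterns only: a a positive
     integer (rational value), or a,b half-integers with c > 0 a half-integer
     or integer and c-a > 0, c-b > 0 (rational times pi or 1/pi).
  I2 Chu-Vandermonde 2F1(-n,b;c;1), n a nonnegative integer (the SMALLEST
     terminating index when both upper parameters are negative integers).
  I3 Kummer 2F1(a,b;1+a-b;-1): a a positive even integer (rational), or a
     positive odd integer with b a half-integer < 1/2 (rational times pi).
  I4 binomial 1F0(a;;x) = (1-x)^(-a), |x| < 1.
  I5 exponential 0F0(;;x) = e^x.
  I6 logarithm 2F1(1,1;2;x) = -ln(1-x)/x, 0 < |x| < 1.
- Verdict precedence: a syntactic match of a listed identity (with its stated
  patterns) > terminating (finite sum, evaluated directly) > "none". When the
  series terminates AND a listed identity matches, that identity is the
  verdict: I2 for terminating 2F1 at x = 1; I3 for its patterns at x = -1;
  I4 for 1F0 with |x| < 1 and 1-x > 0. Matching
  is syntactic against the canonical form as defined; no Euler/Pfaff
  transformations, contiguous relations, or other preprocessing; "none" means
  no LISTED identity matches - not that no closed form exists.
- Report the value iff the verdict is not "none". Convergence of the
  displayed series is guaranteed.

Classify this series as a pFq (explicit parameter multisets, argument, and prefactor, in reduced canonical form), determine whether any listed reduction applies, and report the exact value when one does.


With C = -5/12: the canonical form is 2F1(1/2, 8/3; 2/3; -8/9). Verdict: none. No listed pattern accepts 2F1(1/2, 8/3; 2/3; -8/9).

First insight: x = (-8/9) and the factor k + 3/2 cancels (top and bottom), leaving C = -5/12.
Step ratio: r(k) = (-8/9) * (k+1/2) (k+8/3) / [(k+2/3) (k+1)] - poly over poly, x = (-8/9) from leading terms; C = -5/12 at k = 0.


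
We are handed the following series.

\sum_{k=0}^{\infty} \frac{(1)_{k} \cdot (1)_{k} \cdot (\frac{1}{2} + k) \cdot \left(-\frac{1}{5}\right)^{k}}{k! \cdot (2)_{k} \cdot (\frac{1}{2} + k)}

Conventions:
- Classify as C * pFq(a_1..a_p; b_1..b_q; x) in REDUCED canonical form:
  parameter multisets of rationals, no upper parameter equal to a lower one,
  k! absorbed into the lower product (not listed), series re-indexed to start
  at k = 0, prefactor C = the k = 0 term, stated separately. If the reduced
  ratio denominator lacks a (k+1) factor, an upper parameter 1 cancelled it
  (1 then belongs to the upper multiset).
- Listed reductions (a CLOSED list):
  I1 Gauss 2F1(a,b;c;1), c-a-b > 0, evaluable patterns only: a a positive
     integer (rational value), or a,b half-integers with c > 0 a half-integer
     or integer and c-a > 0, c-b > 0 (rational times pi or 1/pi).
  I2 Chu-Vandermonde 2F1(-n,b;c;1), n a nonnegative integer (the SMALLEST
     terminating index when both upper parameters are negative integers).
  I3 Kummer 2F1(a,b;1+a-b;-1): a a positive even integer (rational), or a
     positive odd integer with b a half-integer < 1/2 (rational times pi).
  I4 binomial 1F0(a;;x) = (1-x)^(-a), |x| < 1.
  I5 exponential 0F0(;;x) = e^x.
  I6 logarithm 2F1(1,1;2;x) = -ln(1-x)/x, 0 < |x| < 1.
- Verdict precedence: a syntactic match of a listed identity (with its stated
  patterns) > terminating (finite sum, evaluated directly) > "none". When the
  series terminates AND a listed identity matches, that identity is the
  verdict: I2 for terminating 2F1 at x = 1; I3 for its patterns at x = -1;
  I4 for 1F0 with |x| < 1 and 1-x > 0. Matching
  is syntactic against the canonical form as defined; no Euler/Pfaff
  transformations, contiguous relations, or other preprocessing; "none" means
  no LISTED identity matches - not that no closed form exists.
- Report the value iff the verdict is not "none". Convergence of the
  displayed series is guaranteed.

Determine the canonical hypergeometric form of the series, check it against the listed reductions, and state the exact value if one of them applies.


x = -\frac{1}{5} here; the reduced form reads 2F1, upper {1, 1}, lower {2}, C = 1. Verdict: the I6 logarithm reduction applies (the logarithm: parameters (1,1;2), x = -\frac{1}{5}). Value: 5 \cdot \ln\left(\frac{6}{5}\right).

Key observation: x = -\frac{1}{5} and k + 1/2 divides numerator and denominator alike; C = 1, x = -1/5 after cancelling.
Adjacent-term ratio: r(k) = -\frac{1}{5} * (k+1) (k+1) / [(k+2) (k+1)] - rational; roots negated = parameters, x = -\frac{1}{5}, C = 1.
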